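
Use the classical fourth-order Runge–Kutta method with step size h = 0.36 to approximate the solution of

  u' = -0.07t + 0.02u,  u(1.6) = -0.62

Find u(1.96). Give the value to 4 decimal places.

-0.6695

RK4: k1 = f(t_n, u_n); k2 = f(t_n + h/2, u_n + (h/2)·k1); k3 = f(t_n + h/2, u_n + (h/2)·k2); k4 = f(t_n + h, u_n + h·k3); u_{n+1} = u_n + (h/6)·(k1 + 2k2 + 2k3 + k4).
t=1.600000, u=-0.620000:
  k1 = f(1.600000, -0.620000) = -0.124400
  k2 = f(1.780000, -0.642392) = -0.137448
  k3 = f(1.780000, -0.644741) = -0.137495
  k4 = f(1.960000, -0.669498) = -0.150590
  u ← -0.620000 + (0.36/6)·(k1 + 2k2 + 2k3 + k4) = -0.669493
u(1.96) ≈ -0.6695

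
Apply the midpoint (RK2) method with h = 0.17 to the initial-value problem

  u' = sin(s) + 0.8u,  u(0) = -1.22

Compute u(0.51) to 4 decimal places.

-1.6883

Midpoint: k1 = f(s_n, u_n); k2 = f(s_n + h/2, u_n + (h/2)·k1); u_{n+1} = u_n + h·k2.
s=0.000000, u=-1.220000:
  k1 = f(0.000000, -1.220000) = -0.976000
  k2 = f(0.085000, -1.302960) = -0.957470
  u ← -1.220000 + 0.17·(-0.957470) = -1.382770
s=0.170000, u=-1.382770:
  k1 = f(0.170000, -1.382770) = -0.937034
  k2 = f(0.255000, -1.462418) = -0.917689
  u ← -1.382770 + 0.17·(-0.917689) = -1.538777
s=0.340000, u=-1.538777:
  k1 = f(0.340000, -1.538777) = -0.897535
  k2 = f(0.425000, -1.615067) = -0.879733
  u ← -1.538777 + 0.17·(-0.879733) = -1.688332
u(0.51) ≈ -1.6883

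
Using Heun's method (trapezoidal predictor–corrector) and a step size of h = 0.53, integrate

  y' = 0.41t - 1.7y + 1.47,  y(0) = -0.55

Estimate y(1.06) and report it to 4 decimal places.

Heun: k1 = f(t_n, y_n); k2 = f(t_n + h, y_n + h·k1); y_{n+1} = y_n + (h/2)·(k1 + k2).
t=0.000000, y=-0.550000:
  k1 = f(0.000000, -0.550000) = 2.405000
  k2 = f(0.530000, 0.724650) = 0.455395
  y ← -0.550000 + (0.53/2)·(2.405000 + 0.455395) = 0.208005
t=0.530000, y=0.208005:
  k1 = f(0.530000, 0.208005) = 1.333692
  k2 = f(1.060000, 0.914861) = 0.349336
  y ← 0.208005 + (0.53/2)·(1.333692 + 0.349336) = 0.654007
y(1.06) ≈ 0.6540

0.6540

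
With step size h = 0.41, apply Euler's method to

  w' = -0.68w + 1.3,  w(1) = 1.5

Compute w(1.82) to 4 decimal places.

Euler: w_{n+1} = w_n + h·f(x_n, w_n).
x=1.000000, w=1.500000: f=0.280000 → w ← 1.500000 + 0.41·0.280000 = 1.614800
x=1.410000, w=1.614800: f=0.201936 → w ← 1.614800 + 0.41·0.201936 = 1.697594
w(1.82) ≈ 1.6976

1.6976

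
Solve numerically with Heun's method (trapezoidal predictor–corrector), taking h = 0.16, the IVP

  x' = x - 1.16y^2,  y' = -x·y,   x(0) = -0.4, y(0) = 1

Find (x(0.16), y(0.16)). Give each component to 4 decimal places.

Heun on (x,y): k1 = f(t_n, state_n); k2 = f(t_n + h, state_n + h·k1); state_{n+1} = state_n + (h/2)·(k1 + k2).
0.000000: (-0.400000, 1.000000)
  k1 = (-1.560000, 0.400000)
  predictor → (-0.649600, 1.064000)
  k2 = (-1.962831, 0.691174)
  → (-0.681827, 1.087294)
(x(0.16), y(0.16)) ≈ (-0.6818, 1.0873)

-0.6818, 1.0873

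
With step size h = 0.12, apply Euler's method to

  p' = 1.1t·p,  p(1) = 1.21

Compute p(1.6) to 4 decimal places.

Euler: p_{n+1} = p_n + h·f(t_n, p_n).
t=1.000000, p=1.210000: f=1.331000 → p ← 1.210000 + 0.12·1.331000 = 1.369720
t=1.120000, p=1.369720: f=1.687495 → p ← 1.369720 + 0.12·1.687495 = 1.572219
t=1.240000, p=1.572219: f=2.144507 → p ← 1.572219 + 0.12·2.144507 = 1.829560
t=1.360000, p=1.829560: f=2.737022 → p ← 1.829560 + 0.12·2.737022 = 2.158003
t=1.480000, p=2.158003: f=3.513229 → p ← 2.158003 + 0.12·3.513229 = 2.579590
p(1.6) ≈ 2.5796

2.5796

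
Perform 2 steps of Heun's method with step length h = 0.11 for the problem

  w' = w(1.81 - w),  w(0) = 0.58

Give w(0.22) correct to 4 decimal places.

0.7463

Heun: k1 = f(x_n, w_n); k2 = f(x_n + h, w_n + h·k1); w_{n+1} = w_n + (h/2)·(k1 + k2).
x=0.000000, w=0.580000:
  k1 = f(0.000000, 0.580000) = 0.713400
  k2 = f(0.110000, 0.658474) = 0.758250
  w ← 0.580000 + (0.11/2)·(0.713400 + 0.758250) = 0.660941
x=0.110000, w=0.660941:
  k1 = f(0.110000, 0.660941) = 0.759460
  k2 = f(0.220000, 0.744481) = 0.793259
  w ← 0.660941 + (0.11/2)·(0.759460 + 0.793259) = 0.746340
w(0.22) ≈ 0.7463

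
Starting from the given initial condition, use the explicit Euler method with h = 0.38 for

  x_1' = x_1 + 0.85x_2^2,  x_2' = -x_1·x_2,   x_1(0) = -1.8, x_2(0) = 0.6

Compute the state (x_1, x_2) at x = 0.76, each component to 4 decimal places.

-2.9377, 1.9195

Euler on (x_1,x_2): x_1_{n+1} = x_1_n + h·x_1', x_2_{n+1} = x_2_n + h·x_2'.
0.000000: (-1.800000, 0.600000); f=(-1.494000, 1.080000) → (-2.367720, 1.010400)
0.380000: (-2.367720, 1.010400); f=(-1.499948, 2.392344) → (-2.937700, 1.919491)
(x_1(0.76), x_2(0.76)) ≈ (-2.9377, 1.9195)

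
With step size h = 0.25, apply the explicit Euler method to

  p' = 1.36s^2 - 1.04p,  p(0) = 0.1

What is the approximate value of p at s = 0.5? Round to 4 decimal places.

0.0760

Euler: p_{n+1} = p_n + h·f(s_n, p_n).
s=0.000000, p=0.100000: f=-0.104000 → p ← 0.100000 + 0.25·(-0.104000) = 0.074000
s=0.250000, p=0.074000: f=0.008040 → p ← 0.074000 + 0.25·0.008040 = 0.076010
p(0.5) ≈ 0.0760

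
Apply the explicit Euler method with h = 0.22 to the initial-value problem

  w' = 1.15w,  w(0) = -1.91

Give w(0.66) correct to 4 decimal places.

Euler: w_{n+1} = w_n + h·f(x_n, w_n).
x=0.000000, w=-1.910000: f=-2.196500 → w ← -1.910000 + 0.22·(-2.196500) = -2.393230
x=0.220000, w=-2.393230: f=-2.752214 → w ← -2.393230 + 0.22·(-2.752214) = -2.998717
x=0.440000, w=-2.998717: f=-3.448525 → w ← -2.998717 + 0.22·(-3.448525) = -3.757393
w(0.66) ≈ -3.7574

-3.7574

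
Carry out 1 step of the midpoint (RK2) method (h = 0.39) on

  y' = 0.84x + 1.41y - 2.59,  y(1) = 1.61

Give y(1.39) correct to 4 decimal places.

1.9325

Midpoint: k1 = f(x_n, y_n); k2 = f(x_n + h/2, y_n + (h/2)·k1); y_{n+1} = y_n + h·k2.
x=1.000000, y=1.610000:
  k1 = f(1.000000, 1.610000) = 0.520100
  k2 = f(1.195000, 1.711420) = 0.826901
  y ← 1.610000 + 0.39·0.826901 = 1.932492
y(1.39) ≈ 1.9325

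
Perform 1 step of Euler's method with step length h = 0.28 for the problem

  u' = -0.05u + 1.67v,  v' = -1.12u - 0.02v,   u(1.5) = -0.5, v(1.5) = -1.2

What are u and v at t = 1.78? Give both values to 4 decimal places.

-1.0541, -1.0365

Euler on (u,v): u_{n+1} = u_n + h·u', v_{n+1} = v_n + h·v'.
1.500000: (-0.500000, -1.200000); f=(-1.979000, 0.584000) → (-1.054120, -1.036480)
(u(1.78), v(1.78)) ≈ (-1.0541, -1.0365)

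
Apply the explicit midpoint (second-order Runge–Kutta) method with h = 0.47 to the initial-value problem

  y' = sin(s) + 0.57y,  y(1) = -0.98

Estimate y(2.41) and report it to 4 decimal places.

-0.1931

Midpoint: k1 = f(s_n, y_n); k2 = f(s_n + h/2, y_n + (h/2)·k1); y_{n+1} = y_n + h·k2.
s=1.000000, y=-0.980000:
  k1 = f(1.000000, -0.980000) = 0.282871
  k2 = f(1.235000, -0.913525) = 0.423439
  y ← -0.980000 + 0.47·0.423439 = -0.780984
s=1.470000, y=-0.780984:
  k1 = f(1.470000, -0.780984) = 0.549764
  k2 = f(1.705000, -0.651789) = 0.619488
  y ← -0.780984 + 0.47·0.619488 = -0.489824
s=1.940000, y=-0.489824:
  k1 = f(1.940000, -0.489824) = 0.653415
  k2 = f(2.175000, -0.336272) = 0.631280
  y ← -0.489824 + 0.47·0.631280 = -0.193123
y(2.41) ≈ -0.1931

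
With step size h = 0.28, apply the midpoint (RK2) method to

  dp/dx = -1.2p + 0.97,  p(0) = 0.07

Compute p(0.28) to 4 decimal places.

0.2764

Midpoint: k1 = f(x_n, p_n); k2 = f(x_n + h/2, p_n + (h/2)·k1); p_{n+1} = p_n + h·k2.
x=0.000000, p=0.070000:
  k1 = f(0.000000, 0.070000) = 0.886000
  k2 = f(0.140000, 0.194040) = 0.737152
  p ← 0.070000 + 0.28·0.737152 = 0.276403
p(0.28) ≈ 0.2764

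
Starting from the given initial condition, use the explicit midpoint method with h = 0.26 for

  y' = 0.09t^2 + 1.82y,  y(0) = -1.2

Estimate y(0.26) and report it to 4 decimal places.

Midpoint: k1 = f(t_n, y_n); k2 = f(t_n + h/2, y_n + (h/2)·k1); y_{n+1} = y_n + h·k2.
t=0.000000, y=-1.200000:
  k1 = f(0.000000, -1.200000) = -2.184000
  k2 = f(0.130000, -1.483920) = -2.699213
  y ← -1.200000 + 0.26·(-2.699213) = -1.901795
y(0.26) ≈ -1.9018

-1.9018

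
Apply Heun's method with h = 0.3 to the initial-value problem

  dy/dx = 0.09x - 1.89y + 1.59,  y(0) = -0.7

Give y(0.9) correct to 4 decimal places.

Heun: k1 = f(x_n, y_n); k2 = f(x_n + h, y_n + h·k1); y_{n+1} = y_n + (h/2)·(k1 + k2).
x=0.000000, y=-0.700000:
  k1 = f(0.000000, -0.700000) = 2.913000
  k2 = f(0.300000, 0.173900) = 1.288329
  y ← -0.700000 + (0.3/2)·(2.913000 + 1.288329) = -0.069801
x=0.300000, y=-0.069801:
  k1 = f(0.300000, -0.069801) = 1.748923
  k2 = f(0.600000, 0.454876) = 0.784284
  y ← -0.069801 + (0.3/2)·(1.748923 + 0.784284) = 0.310180
x=0.600000, y=0.310180:
  k1 = f(0.600000, 0.310180) = 1.057759
  k2 = f(0.900000, 0.627508) = 0.485010
  y ← 0.310180 + (0.3/2)·(1.057759 + 0.485010) = 0.541596
y(0.9) ≈ 0.5416

0.5416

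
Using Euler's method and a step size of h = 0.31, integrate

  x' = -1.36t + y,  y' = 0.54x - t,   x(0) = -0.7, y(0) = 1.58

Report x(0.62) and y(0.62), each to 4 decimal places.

Euler on (x,y): x_{n+1} = x_n + h·x', y_{n+1} = y_n + h·y'.
0.000000: (-0.700000, 1.580000); f=(1.580000, -0.378000) → (-0.210200, 1.462820)
0.310000: (-0.210200, 1.462820); f=(1.041220, -0.423508) → (0.112578, 1.331533)
(x(0.62), y(0.62)) ≈ (0.1126, 1.3315)

0.1126, 1.3315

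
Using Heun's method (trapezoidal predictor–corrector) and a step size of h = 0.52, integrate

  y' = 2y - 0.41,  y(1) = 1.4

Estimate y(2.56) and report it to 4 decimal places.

Heun: k1 = f(x_n, y_n); k2 = f(x_n + h, y_n + h·k1); y_{n+1} = y_n + (h/2)·(k1 + k2).
x=1.000000, y=1.400000:
  k1 = f(1.000000, 1.400000) = 2.390000
  k2 = f(1.520000, 2.642800) = 4.875600
  y ← 1.400000 + (0.52/2)·(2.390000 + 4.875600) = 3.289056
x=1.520000, y=3.289056:
  k1 = f(1.520000, 3.289056) = 6.168112
  k2 = f(2.040000, 6.496474) = 12.582948
  y ← 3.289056 + (0.52/2)·(6.168112 + 12.582948) = 8.164332
x=2.040000, y=8.164332:
  k1 = f(2.040000, 8.164332) = 15.918663
  k2 = f(2.560000, 16.442037) = 32.474073
  y ← 8.164332 + (0.52/2)·(15.918663 + 32.474073) = 20.746443
y(2.56) ≈ 20.7464

20.7464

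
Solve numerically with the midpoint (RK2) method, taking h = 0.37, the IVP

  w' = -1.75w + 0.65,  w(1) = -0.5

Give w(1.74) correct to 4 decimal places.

Midpoint: k1 = f(t_n, w_n); k2 = f(t_n + h/2, w_n + (h/2)·k1); w_{n+1} = w_n + h·k2.
t=1.000000, w=-0.500000:
  k1 = f(1.000000, -0.500000) = 1.525000
  k2 = f(1.185000, -0.217875) = 1.031281
  w ← -0.500000 + 0.37·1.031281 = -0.118426
t=1.370000, w=-0.118426:
  k1 = f(1.370000, -0.118426) = 0.857245
  k2 = f(1.555000, 0.040164) = 0.579712
  w ← -0.118426 + 0.37·0.579712 = 0.096068
w(1.74) ≈ 0.0961

0.0961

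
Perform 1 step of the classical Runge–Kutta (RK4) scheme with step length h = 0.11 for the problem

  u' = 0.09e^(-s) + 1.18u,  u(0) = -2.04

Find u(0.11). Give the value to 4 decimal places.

RK4: k1 = f(s_n, u_n); k2 = f(s_n + h/2, u_n + (h/2)·k1); k3 = f(s_n + h/2, u_n + (h/2)·k2); k4 = f(s_n + h, u_n + h·k3); u_{n+1} = u_n + (h/6)·(k1 + 2k2 + 2k3 + k4).
s=0.000000, u=-2.040000:
  k1 = f(0.000000, -2.040000) = -2.317200
  k2 = f(0.055000, -2.167446) = -2.472403
  k3 = f(0.055000, -2.175982) = -2.482475
  k4 = f(0.110000, -2.313072) = -2.648800
  u ← -2.040000 + (0.11/6)·(k1 + 2k2 + 2k3 + k4) = -2.312722
u(0.11) ≈ -2.3127

-2.3127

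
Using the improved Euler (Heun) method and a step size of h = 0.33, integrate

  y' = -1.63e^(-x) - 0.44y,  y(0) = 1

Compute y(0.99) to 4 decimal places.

-0.1510

Heun: k1 = f(x_n, y_n); k2 = f(x_n + h, y_n + h·k1); y_{n+1} = y_n + (h/2)·(k1 + k2).
x=0.000000, y=1.000000:
  k1 = f(0.000000, 1.000000) = -2.070000
  k2 = f(0.330000, 0.316900) = -1.311282
  y ← 1.000000 + (0.33/2)·(-2.070000 + (-1.311282)) = 0.442089
x=0.330000, y=0.442089:
  k1 = f(0.330000, 0.442089) = -1.366365
  k2 = f(0.660000, -0.008812) = -0.838590
  y ← 0.442089 + (0.33/2)·(-1.366365 + (-0.838590)) = 0.078271
x=0.660000, y=0.078271:
  k1 = f(0.660000, 0.078271) = -0.876907
  k2 = f(0.990000, -0.211108) = -0.512782
  y ← 0.078271 + (0.33/2)·(-0.876907 + (-0.512782)) = -0.151028
y(0.99) ≈ -0.1510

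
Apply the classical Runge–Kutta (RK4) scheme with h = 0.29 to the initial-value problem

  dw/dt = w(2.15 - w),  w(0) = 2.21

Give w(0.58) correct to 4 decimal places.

RK4: k1 = f(t_n, w_n); k2 = f(t_n + h/2, w_n + (h/2)·k1); k3 = f(t_n + h/2, w_n + (h/2)·k2); k4 = f(t_n + h, w_n + h·k3); w_{n+1} = w_n + (h/6)·(k1 + 2k2 + 2k3 + k4).
t=0.000000, w=2.210000:
  k1 = f(0.000000, 2.210000) = -0.132600
  k2 = f(0.145000, 2.190773) = -0.089324
  k3 = f(0.145000, 2.197048) = -0.103367
  k4 = f(0.290000, 2.180024) = -0.065452
  w ← 2.210000 + (0.29/6)·(k1 + 2k2 + 2k3 + k4) = 2.181801
t=0.290000, w=2.181801:
  k1 = f(0.290000, 2.181801) = -0.069383
  k2 = f(0.435000, 2.171740) = -0.047214
  k3 = f(0.435000, 2.174955) = -0.054275
  k4 = f(0.580000, 2.166061) = -0.034789
  w ← 2.181801 + (0.29/6)·(k1 + 2k2 + 2k3 + k4) = 2.166955
w(0.58) ≈ 2.1670

2.1670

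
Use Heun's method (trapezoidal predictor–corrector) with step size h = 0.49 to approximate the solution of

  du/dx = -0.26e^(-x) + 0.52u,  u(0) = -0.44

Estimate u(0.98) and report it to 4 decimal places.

-0.9551

Heun: k1 = f(x_n, u_n); k2 = f(x_n + h, u_n + h·k1); u_{n+1} = u_n + (h/2)·(k1 + k2).
x=0.000000, u=-0.440000:
  k1 = f(0.000000, -0.440000) = -0.488800
  k2 = f(0.490000, -0.679512) = -0.512629
  u ← -0.440000 + (0.49/2)·(-0.488800 + (-0.512629)) = -0.685350
x=0.490000, u=-0.685350:
  k1 = f(0.490000, -0.685350) = -0.515665
  k2 = f(0.980000, -0.938026) = -0.585354
  u ← -0.685350 + (0.49/2)·(-0.515665 + (-0.585354)) = -0.955100
u(0.98) ≈ -0.9551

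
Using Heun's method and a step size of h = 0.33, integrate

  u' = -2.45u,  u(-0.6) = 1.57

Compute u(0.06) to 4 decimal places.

Heun: k1 = f(s_n, u_n); k2 = f(s_n + h, u_n + h·k1); u_{n+1} = u_n + (h/2)·(k1 + k2).
s=-0.600000, u=1.570000:
  k1 = f(-0.600000, 1.570000) = -3.846500
  k2 = f(-0.270000, 0.300655) = -0.736605
  u ← 1.570000 + (0.33/2)·(-3.846500 + (-0.736605)) = 0.813788
s=-0.270000, u=0.813788:
  k1 = f(-0.270000, 0.813788) = -1.993780
  k2 = f(0.060000, 0.155840) = -0.381809
  u ← 0.813788 + (0.33/2)·(-1.993780 + (-0.381809)) = 0.421816
u(0.06) ≈ 0.4218

0.4218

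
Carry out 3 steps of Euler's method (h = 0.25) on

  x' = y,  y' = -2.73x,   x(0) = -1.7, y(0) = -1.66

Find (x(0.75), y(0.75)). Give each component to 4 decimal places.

Euler on (x,y): x_{n+1} = x_n + h·x', y_{n+1} = y_n + h·y'.
0.000000: (-1.700000, -1.660000); f=(-1.660000, 4.641000) → (-2.115000, -0.499750)
0.250000: (-2.115000, -0.499750); f=(-0.499750, 5.773950) → (-2.239937, 0.943737)
0.500000: (-2.239937, 0.943737); f=(0.943737, 6.115029) → (-2.004003, 2.472495)
(x(0.75), y(0.75)) ≈ (-2.0040, 2.4725)

-2.0040, 2.4725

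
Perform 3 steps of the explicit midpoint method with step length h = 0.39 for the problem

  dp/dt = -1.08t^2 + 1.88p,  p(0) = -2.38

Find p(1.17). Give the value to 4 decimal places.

-19.9911

Midpoint: k1 = f(t_n, p_n); k2 = f(t_n + h/2, p_n + (h/2)·k1); p_{n+1} = p_n + h·k2.
t=0.000000, p=-2.380000:
  k1 = f(0.000000, -2.380000) = -4.474400
  k2 = f(0.195000, -3.252508) = -6.155782
  p ← -2.380000 + 0.39·(-6.155782) = -4.780755
t=0.390000, p=-4.780755:
  k1 = f(0.390000, -4.780755) = -9.152087
  k2 = f(0.585000, -6.565412) = -12.712578
  p ← -4.780755 + 0.39·(-12.712578) = -9.738660
t=0.780000, p=-9.738660:
  k1 = f(0.780000, -9.738660) = -18.965753
  k2 = f(0.975000, -13.436982) = -26.288201
  p ← -9.738660 + 0.39·(-26.288201) = -19.991059
p(1.17) ≈ -19.9911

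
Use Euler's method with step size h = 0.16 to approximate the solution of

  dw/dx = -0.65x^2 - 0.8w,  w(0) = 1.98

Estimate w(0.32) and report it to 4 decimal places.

Euler: w_{n+1} = w_n + h·f(x_n, w_n).
x=0.000000, w=1.980000: f=-1.584000 → w ← 1.980000 + 0.16·(-1.584000) = 1.726560
x=0.160000, w=1.726560: f=-1.397888 → w ← 1.726560 + 0.16·(-1.397888) = 1.502898
w(0.32) ≈ 1.5029

1.5029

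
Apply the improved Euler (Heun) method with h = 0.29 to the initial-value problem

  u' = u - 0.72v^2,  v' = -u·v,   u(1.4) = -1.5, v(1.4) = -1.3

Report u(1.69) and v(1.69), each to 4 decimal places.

Heun on (u,v): k1 = f(s_n, state_n); k2 = f(s_n + h, state_n + h·k1); state_{n+1} = state_n + (h/2)·(k1 + k2).
1.400000: (-1.500000, -1.300000)
  k1 = (-2.716800, -1.950000)
  predictor → (-2.287872, -1.865500)
  k2 = (-4.793537, -4.268025)
  → (-2.588999, -2.201614)
(u(1.69), v(1.69)) ≈ (-2.5890, -2.2016)

-2.5890, -2.2016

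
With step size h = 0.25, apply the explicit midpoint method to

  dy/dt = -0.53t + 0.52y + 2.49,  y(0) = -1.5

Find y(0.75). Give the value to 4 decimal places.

Midpoint: k1 = f(t_n, y_n); k2 = f(t_n + h/2, y_n + (h/2)·k1); y_{n+1} = y_n + h·k2.
t=0.000000, y=-1.500000:
  k1 = f(0.000000, -1.500000) = 1.710000
  k2 = f(0.125000, -1.286250) = 1.754900
  y ← -1.500000 + 0.25·1.754900 = -1.061275
t=0.250000, y=-1.061275:
  k1 = f(0.250000, -1.061275) = 1.805637
  k2 = f(0.375000, -0.835570) = 1.856753
  y ← -1.061275 + 0.25·1.856753 = -0.597087
t=0.500000, y=-0.597087:
  k1 = f(0.500000, -0.597087) = 1.914515
  k2 = f(0.625000, -0.357772) = 1.972708
  y ← -0.597087 + 0.25·1.972708 = -0.103910
y(0.75) ≈ -0.1039

-0.1039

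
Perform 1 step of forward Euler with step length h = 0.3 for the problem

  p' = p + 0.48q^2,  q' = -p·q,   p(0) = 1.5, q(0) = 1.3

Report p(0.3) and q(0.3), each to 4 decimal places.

Euler on (p,q): p_{n+1} = p_n + h·p', q_{n+1} = q_n + h·q'.
0.000000: (1.500000, 1.300000); f=(2.311200, -1.950000) → (2.193360, 0.715000)
(p(0.3), q(0.3)) ≈ (2.1934, 0.7150)

2.1934, 0.7150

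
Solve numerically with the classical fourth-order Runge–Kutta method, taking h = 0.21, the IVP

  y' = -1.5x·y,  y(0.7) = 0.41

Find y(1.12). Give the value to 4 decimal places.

0.2311

RK4: k1 = f(x_n, y_n); k2 = f(x_n + h/2, y_n + (h/2)·k1); k3 = f(x_n + h/2, y_n + (h/2)·k2); k4 = f(x_n + h, y_n + h·k3); y_{n+1} = y_n + (h/6)·(k1 + 2k2 + 2k3 + k4).
x=0.700000, y=0.410000:
  k1 = f(0.700000, 0.410000) = -0.430500
  k2 = f(0.805000, 0.364797) = -0.440493
  k3 = f(0.805000, 0.363748) = -0.439226
  k4 = f(0.910000, 0.317763) = -0.433746
  y ← 0.410000 + (0.21/6)·(k1 + 2k2 + 2k3 + k4) = 0.318171
x=0.910000, y=0.318171:
  k1 = f(0.910000, 0.318171) = -0.434304
  k2 = f(1.015000, 0.272569) = -0.414987
  k3 = f(1.015000, 0.274597) = -0.418075
  k4 = f(1.120000, 0.230375) = -0.387031
  y ← 0.318171 + (0.21/6)·(k1 + 2k2 + 2k3 + k4) = 0.231110
y(1.12) ≈ 0.2311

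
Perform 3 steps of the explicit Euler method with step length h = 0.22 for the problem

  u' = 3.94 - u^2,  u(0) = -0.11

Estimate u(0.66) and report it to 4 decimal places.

Euler: u_{n+1} = u_n + h·f(x_n, u_n).
x=0.000000, u=-0.110000: f=3.927900 → u ← -0.110000 + 0.22·3.927900 = 0.754138
x=0.220000, u=0.754138: f=3.371276 → u ← 0.754138 + 0.22·3.371276 = 1.495819
x=0.440000, u=1.495819: f=1.702526 → u ← 1.495819 + 0.22·1.702526 = 1.870375
u(0.66) ≈ 1.8704

1.8704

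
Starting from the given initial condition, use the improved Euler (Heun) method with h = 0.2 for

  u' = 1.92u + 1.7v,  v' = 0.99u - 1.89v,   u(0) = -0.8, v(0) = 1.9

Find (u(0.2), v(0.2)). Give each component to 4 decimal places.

Heun on (u,v): k1 = f(s_n, state_n); k2 = f(s_n + h, state_n + h·k1); state_{n+1} = state_n + (h/2)·(k1 + k2).
0.000000: (-0.800000, 1.900000)
  k1 = (1.694000, -4.383000)
  predictor → (-0.461200, 1.023400)
  k2 = (0.854276, -2.390814)
  → (-0.545172, 1.222619)
(u(0.2), v(0.2)) ≈ (-0.5452, 1.2226)

-0.5452, 1.2226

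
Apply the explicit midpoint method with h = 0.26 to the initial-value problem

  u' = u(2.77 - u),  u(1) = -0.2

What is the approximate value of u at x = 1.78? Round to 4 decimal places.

Midpoint: k1 = f(x_n, u_n); k2 = f(x_n + h/2, u_n + (h/2)·k1); u_{n+1} = u_n + h·k2.
x=1.000000, u=-0.200000:
  k1 = f(1.000000, -0.200000) = -0.594000
  k2 = f(1.130000, -0.277220) = -0.844750
  u ← -0.200000 + 0.26·(-0.844750) = -0.419635
x=1.260000, u=-0.419635:
  k1 = f(1.260000, -0.419635) = -1.338483
  k2 = f(1.390000, -0.593638) = -1.996783
  u ← -0.419635 + 0.26·(-1.996783) = -0.938799
x=1.520000, u=-0.938799:
  k1 = f(1.520000, -0.938799) = -3.481815
  k2 = f(1.650000, -1.391435) = -5.790364
  u ← -0.938799 + 0.26·(-5.790364) = -2.444293
u(1.78) ≈ -2.4443

-2.4443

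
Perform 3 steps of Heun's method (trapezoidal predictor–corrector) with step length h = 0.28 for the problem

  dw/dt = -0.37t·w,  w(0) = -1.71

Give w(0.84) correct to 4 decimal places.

Heun: k1 = f(t_n, w_n); k2 = f(t_n + h, w_n + h·k1); w_{n+1} = w_n + (h/2)·(k1 + k2).
t=0.000000, w=-1.710000:
  k1 = f(0.000000, -1.710000) = 0.000000
  k2 = f(0.280000, -1.710000) = 0.177156
  w ← -1.710000 + (0.28/2)·(0.000000 + 0.177156) = -1.685198
t=0.280000, w=-1.685198:
  k1 = f(0.280000, -1.685198) = 0.174587
  k2 = f(0.560000, -1.636314) = 0.339044
  w ← -1.685198 + (0.28/2)·(0.174587 + 0.339044) = -1.613290
t=0.560000, w=-1.613290:
  k1 = f(0.560000, -1.613290) = 0.334274
  k2 = f(0.840000, -1.519693) = 0.472321
  w ← -1.613290 + (0.28/2)·(0.334274 + 0.472321) = -1.500367
w(0.84) ≈ -1.5004

-1.5004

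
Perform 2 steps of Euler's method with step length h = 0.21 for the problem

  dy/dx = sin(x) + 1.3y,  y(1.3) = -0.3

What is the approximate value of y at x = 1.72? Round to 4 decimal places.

-0.0190

Euler: y_{n+1} = y_n + h·f(x_n, y_n).
x=1.300000, y=-0.300000: f=0.573558 → y ← -0.300000 + 0.21·0.573558 = -0.179553
x=1.510000, y=-0.179553: f=0.764734 → y ← -0.179553 + 0.21·0.764734 = -0.018959
y(1.72) ≈ -0.0190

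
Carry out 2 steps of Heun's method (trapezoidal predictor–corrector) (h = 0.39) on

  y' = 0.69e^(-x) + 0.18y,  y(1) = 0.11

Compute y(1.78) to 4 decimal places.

Heun: k1 = f(x_n, y_n); k2 = f(x_n + h, y_n + h·k1); y_{n+1} = y_n + (h/2)·(k1 + k2).
x=1.000000, y=0.110000:
  k1 = f(1.000000, 0.110000) = 0.273637
  k2 = f(1.390000, 0.216718) = 0.210871
  y ← 0.110000 + (0.39/2)·(0.273637 + 0.210871) = 0.204479
x=1.390000, y=0.204479:
  k1 = f(1.390000, 0.204479) = 0.208668
  k2 = f(1.780000, 0.285860) = 0.167815
  y ← 0.204479 + (0.39/2)·(0.208668 + 0.167815) = 0.277893
y(1.78) ≈ 0.2779

0.2779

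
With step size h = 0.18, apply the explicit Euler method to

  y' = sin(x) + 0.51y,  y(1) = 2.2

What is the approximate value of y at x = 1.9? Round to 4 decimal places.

Euler: y_{n+1} = y_n + h·f(x_n, y_n).
x=1.000000, y=2.200000: f=1.963471 → y ← 2.200000 + 0.18·1.963471 = 2.553425
x=1.180000, y=2.553425: f=2.226853 → y ← 2.553425 + 0.18·2.226853 = 2.954258
x=1.360000, y=2.954258: f=2.484536 → y ← 2.954258 + 0.18·2.484536 = 3.401475
x=1.540000, y=3.401475: f=2.734278 → y ← 3.401475 + 0.18·2.734278 = 3.893645
x=1.720000, y=3.893645: f=2.974649 → y ← 3.893645 + 0.18·2.974649 = 4.429082
y(1.9) ≈ 4.4291

4.4291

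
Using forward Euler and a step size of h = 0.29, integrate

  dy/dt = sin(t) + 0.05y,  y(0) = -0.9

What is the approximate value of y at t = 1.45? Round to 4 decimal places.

Euler: y_{n+1} = y_n + h·f(t_n, y_n).
t=0.000000, y=-0.900000: f=-0.045000 → y ← -0.900000 + 0.29·(-0.045000) = -0.913050
t=0.290000, y=-0.913050: f=0.240300 → y ← -0.913050 + 0.29·0.240300 = -0.843363
t=0.580000, y=-0.843363: f=0.505856 → y ← -0.843363 + 0.29·0.505856 = -0.696665
t=0.870000, y=-0.696665: f=0.729496 → y ← -0.696665 + 0.29·0.729496 = -0.485111
t=1.160000, y=-0.485111: f=0.892548 → y ← -0.485111 + 0.29·0.892548 = -0.226272
y(1.45) ≈ -0.2263

-0.2263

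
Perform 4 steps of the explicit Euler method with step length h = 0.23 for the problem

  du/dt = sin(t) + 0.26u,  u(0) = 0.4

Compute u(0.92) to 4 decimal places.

Euler: u_{n+1} = u_n + h·f(t_n, u_n).
t=0.000000, u=0.400000: f=0.104000 → u ← 0.400000 + 0.23·0.104000 = 0.423920
t=0.230000, u=0.423920: f=0.338197 → u ← 0.423920 + 0.23·0.338197 = 0.501705
t=0.460000, u=0.501705: f=0.574391 → u ← 0.501705 + 0.23·0.574391 = 0.633815
t=0.690000, u=0.633815: f=0.801329 → u ← 0.633815 + 0.23·0.801329 = 0.818121
u(0.92) ≈ 0.8181

0.8181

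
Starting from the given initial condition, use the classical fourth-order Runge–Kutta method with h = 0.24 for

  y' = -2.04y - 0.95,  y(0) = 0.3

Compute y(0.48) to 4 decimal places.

-0.1779

RK4: k1 = f(s_n, y_n); k2 = f(s_n + h/2, y_n + (h/2)·k1); k3 = f(s_n + h/2, y_n + (h/2)·k2); k4 = f(s_n + h, y_n + h·k3); y_{n+1} = y_n + (h/6)·(k1 + 2k2 + 2k3 + k4).
s=0.000000, y=0.300000:
  k1 = f(0.000000, 0.300000) = -1.562000
  k2 = f(0.120000, 0.112560) = -1.179622
  k3 = f(0.120000, 0.158445) = -1.273228
  k4 = f(0.240000, -0.005575) = -0.938627
  y ← 0.300000 + (0.24/6)·(k1 + 2k2 + 2k3 + k4) = 0.003747
s=0.240000, y=0.003747:
  k1 = f(0.240000, 0.003747) = -0.957644
  k2 = f(0.360000, -0.111170) = -0.723212
  k3 = f(0.360000, -0.083039) = -0.780601
  k4 = f(0.480000, -0.183597) = -0.575461
  y ← 0.003747 + (0.24/6)·(k1 + 2k2 + 2k3 + k4) = -0.177882
y(0.48) ≈ -0.1779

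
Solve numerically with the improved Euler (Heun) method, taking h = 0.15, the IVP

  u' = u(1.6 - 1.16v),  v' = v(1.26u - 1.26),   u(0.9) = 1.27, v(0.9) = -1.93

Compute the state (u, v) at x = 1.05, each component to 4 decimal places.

2.2290, -2.1712

Heun on (u,v): k1 = f(x_n, state_n); k2 = f(x_n + h, state_n + h·k1); state_{n+1} = state_n + (h/2)·(k1 + k2).
0.900000: (1.270000, -1.930000)
  k1 = (4.875276, -0.656586)
  predictor → (2.001291, -2.028488)
  k2 = (7.911197, -2.559195)
  → (2.228985, -2.171184)
(u(1.05), v(1.05)) ≈ (2.2290, -2.1712)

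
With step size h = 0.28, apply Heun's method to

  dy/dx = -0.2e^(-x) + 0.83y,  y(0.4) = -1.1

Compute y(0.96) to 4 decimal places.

Heun: k1 = f(x_n, y_n); k2 = f(x_n + h, y_n + h·k1); y_{n+1} = y_n + (h/2)·(k1 + k2).
x=0.400000, y=-1.100000:
  k1 = f(0.400000, -1.100000) = -1.047064
  k2 = f(0.680000, -1.393178) = -1.257661
  y ← -1.100000 + (0.28/2)·(-1.047064 + (-1.257661)) = -1.422662
x=0.680000, y=-1.422662:
  k1 = f(0.680000, -1.422662) = -1.282132
  k2 = f(0.960000, -1.781659) = -1.555355
  y ← -1.422662 + (0.28/2)·(-1.282132 + (-1.555355)) = -1.819910
y(0.96) ≈ -1.8199

-1.8199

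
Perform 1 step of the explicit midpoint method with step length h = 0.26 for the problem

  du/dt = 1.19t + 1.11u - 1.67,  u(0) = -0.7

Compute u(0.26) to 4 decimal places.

-1.3878

Midpoint: k1 = f(t_n, u_n); k2 = f(t_n + h/2, u_n + (h/2)·k1); u_{n+1} = u_n + h·k2.
t=0.000000, u=-0.700000:
  k1 = f(0.000000, -0.700000) = -2.447000
  k2 = f(0.130000, -1.018110) = -2.645402
  u ← -0.700000 + 0.26·(-2.645402) = -1.387805
u(0.26) ≈ -1.3878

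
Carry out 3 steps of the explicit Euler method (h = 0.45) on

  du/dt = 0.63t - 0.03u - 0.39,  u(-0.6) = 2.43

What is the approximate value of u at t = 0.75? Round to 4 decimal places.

Euler: u_{n+1} = u_n + h·f(t_n, u_n).
t=-0.600000, u=2.430000: f=-0.840900 → u ← 2.430000 + 0.45·(-0.840900) = 2.051595
t=-0.150000, u=2.051595: f=-0.546048 → u ← 2.051595 + 0.45·(-0.546048) = 1.805873
t=0.300000, u=1.805873: f=-0.255176 → u ← 1.805873 + 0.45·(-0.255176) = 1.691044
u(0.75) ≈ 1.6910

1.6910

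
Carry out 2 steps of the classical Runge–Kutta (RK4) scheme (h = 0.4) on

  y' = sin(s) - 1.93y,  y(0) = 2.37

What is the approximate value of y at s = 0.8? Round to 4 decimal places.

0.7016

RK4: k1 = f(s_n, y_n); k2 = f(s_n + h/2, y_n + (h/2)·k1); k3 = f(s_n + h/2, y_n + (h/2)·k2); k4 = f(s_n + h, y_n + h·k3); y_{n+1} = y_n + (h/6)·(k1 + 2k2 + 2k3 + k4).
s=0.000000, y=2.370000:
  k1 = f(0.000000, 2.370000) = -4.574100
  k2 = f(0.200000, 1.455180) = -2.609828
  k3 = f(0.200000, 1.848034) = -3.368037
  k4 = f(0.400000, 1.022785) = -1.584557
  y ← 2.370000 + (0.4/6)·(k1 + 2k2 + 2k3 + k4) = 1.162374
s=0.400000, y=1.162374:
  k1 = f(0.400000, 1.162374) = -1.853964
  k2 = f(0.600000, 0.791581) = -0.963110
  k3 = f(0.600000, 0.969752) = -1.306979
  k4 = f(0.800000, 0.639582) = -0.517038
  y ← 1.162374 + (0.4/6)·(k1 + 2k2 + 2k3 + k4) = 0.701629
y(0.8) ≈ 0.7016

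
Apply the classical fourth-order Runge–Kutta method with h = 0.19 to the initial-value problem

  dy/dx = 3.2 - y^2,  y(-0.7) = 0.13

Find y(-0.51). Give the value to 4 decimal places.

RK4: k1 = f(x_n, y_n); k2 = f(x_n + h/2, y_n + (h/2)·k1); k3 = f(x_n + h/2, y_n + (h/2)·k2); k4 = f(x_n + h, y_n + h·k3); y_{n+1} = y_n + (h/6)·(k1 + 2k2 + 2k3 + k4).
x=-0.700000, y=0.130000:
  k1 = f(-0.700000, 0.130000) = 3.183100
  k2 = f(-0.605000, 0.432395) = 3.013035
  k3 = f(-0.605000, 0.416238) = 3.026746
  k4 = f(-0.510000, 0.705082) = 2.702860
  y ← 0.130000 + (0.19/6)·(k1 + 2k2 + 2k3 + k4) = 0.698908
y(-0.51) ≈ 0.6989

0.6989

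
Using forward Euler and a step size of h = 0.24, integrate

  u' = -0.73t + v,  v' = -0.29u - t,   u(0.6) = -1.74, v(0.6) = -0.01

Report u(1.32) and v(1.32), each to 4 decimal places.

-2.2172, -0.2257

Euler on (u,v): u_{n+1} = u_n + h·u', v_{n+1} = v_n + h·v'.
0.600000: (-1.740000, -0.010000); f=(-0.448000, -0.095400) → (-1.847520, -0.032896)
0.840000: (-1.847520, -0.032896); f=(-0.646096, -0.304219) → (-2.002583, -0.105909)
1.080000: (-2.002583, -0.105909); f=(-0.894309, -0.499251) → (-2.217217, -0.225729)
(u(1.32), v(1.32)) ≈ (-2.2172, -0.2257)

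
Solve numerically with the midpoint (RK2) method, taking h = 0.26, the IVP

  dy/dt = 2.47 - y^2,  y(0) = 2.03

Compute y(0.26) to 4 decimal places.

1.8153

Midpoint: k1 = f(t_n, y_n); k2 = f(t_n + h/2, y_n + (h/2)·k1); y_{n+1} = y_n + h·k2.
t=0.000000, y=2.030000:
  k1 = f(0.000000, 2.030000) = -1.650900
  k2 = f(0.130000, 1.815383) = -0.825615
  y ← 2.030000 + 0.26·(-0.825615) = 1.815340
y(0.26) ≈ 1.8153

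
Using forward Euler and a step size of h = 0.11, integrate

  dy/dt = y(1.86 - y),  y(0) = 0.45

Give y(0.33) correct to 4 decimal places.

Euler: y_{n+1} = y_n + h·f(t_n, y_n).
t=0.000000, y=0.450000: f=0.634500 → y ← 0.450000 + 0.11·0.634500 = 0.519795
t=0.110000, y=0.519795: f=0.696632 → y ← 0.519795 + 0.11·0.696632 = 0.596425
t=0.220000, y=0.596425: f=0.753627 → y ← 0.596425 + 0.11·0.753627 = 0.679324
y(0.33) ≈ 0.6793

0.6793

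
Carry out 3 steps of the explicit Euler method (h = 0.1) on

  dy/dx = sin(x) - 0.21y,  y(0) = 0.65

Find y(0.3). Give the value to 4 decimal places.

Euler: y_{n+1} = y_n + h·f(x_n, y_n).
x=0.000000, y=0.650000: f=-0.136500 → y ← 0.650000 + 0.1·(-0.136500) = 0.636350
x=0.100000, y=0.636350: f=-0.033800 → y ← 0.636350 + 0.1·(-0.033800) = 0.632970
x=0.200000, y=0.632970: f=0.065746 → y ← 0.632970 + 0.1·0.065746 = 0.639545
y(0.3) ≈ 0.6395

0.6395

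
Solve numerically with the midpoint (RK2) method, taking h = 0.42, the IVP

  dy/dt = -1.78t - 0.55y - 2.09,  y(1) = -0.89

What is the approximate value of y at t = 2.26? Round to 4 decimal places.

Midpoint: k1 = f(t_n, y_n); k2 = f(t_n + h/2, y_n + (h/2)·k1); y_{n+1} = y_n + h·k2.
t=1.000000, y=-0.890000:
  k1 = f(1.000000, -0.890000) = -3.380500
  k2 = f(1.210000, -1.599905) = -3.363852
  y ← -0.890000 + 0.42·(-3.363852) = -2.302818
t=1.420000, y=-2.302818:
  k1 = f(1.420000, -2.302818) = -3.351050
  k2 = f(1.630000, -3.006538) = -3.337804
  y ← -2.302818 + 0.42·(-3.337804) = -3.704696
t=1.840000, y=-3.704696:
  k1 = f(1.840000, -3.704696) = -3.327617
  k2 = f(2.050000, -4.403495) = -3.317078
  y ← -3.704696 + 0.42·(-3.317078) = -5.097868
y(2.26) ≈ -5.0979

-5.0979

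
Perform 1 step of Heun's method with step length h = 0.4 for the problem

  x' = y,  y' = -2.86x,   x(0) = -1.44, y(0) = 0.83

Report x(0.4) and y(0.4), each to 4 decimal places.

Heun on (x,y): k1 = f(s_n, state_n); k2 = f(s_n + h, state_n + h·k1); state_{n+1} = state_n + (h/2)·(k1 + k2).
0.000000: (-1.440000, 0.830000)
  k1 = (0.830000, 4.118400)
  predictor → (-1.108000, 2.477360)
  k2 = (2.477360, 3.168880)
  → (-0.778528, 2.287456)
(x(0.4), y(0.4)) ≈ (-0.7785, 2.2875)

-0.7785, 2.2875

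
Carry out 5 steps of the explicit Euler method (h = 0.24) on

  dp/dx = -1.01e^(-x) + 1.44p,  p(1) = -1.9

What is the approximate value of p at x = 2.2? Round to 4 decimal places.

-9.0374

Euler: p_{n+1} = p_n + h·f(x_n, p_n).
x=1.000000, p=-1.900000: f=-3.107558 → p ← -1.900000 + 0.24·(-3.107558) = -2.645814
x=1.240000, p=-2.645814: f=-4.102250 → p ← -2.645814 + 0.24·(-4.102250) = -3.630354
x=1.480000, p=-3.630354: f=-5.457624 → p ← -3.630354 + 0.24·(-5.457624) = -4.940184
x=1.720000, p=-4.940184: f=-7.294721 → p ← -4.940184 + 0.24·(-7.294721) = -6.690917
x=1.960000, p=-6.690917: f=-9.777187 → p ← -6.690917 + 0.24·(-9.777187) = -9.037442
p(2.2) ≈ -9.0374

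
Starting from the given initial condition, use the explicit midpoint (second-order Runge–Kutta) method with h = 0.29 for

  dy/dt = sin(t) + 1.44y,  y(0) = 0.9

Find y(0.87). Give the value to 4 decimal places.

3.5971

Midpoint: k1 = f(t_n, y_n); k2 = f(t_n + h/2, y_n + (h/2)·k1); y_{n+1} = y_n + h·k2.
t=0.000000, y=0.900000:
  k1 = f(0.000000, 0.900000) = 1.296000
  k2 = f(0.145000, 1.087920) = 1.711097
  y ← 0.900000 + 0.29·1.711097 = 1.396218
t=0.290000, y=1.396218:
  k1 = f(0.290000, 1.396218) = 2.296506
  k2 = f(0.435000, 1.729212) = 2.911475
  y ← 1.396218 + 0.29·2.911475 = 2.240546
t=0.580000, y=2.240546:
  k1 = f(0.580000, 2.240546) = 3.774410
  k2 = f(0.725000, 2.787835) = 4.677619
  y ← 2.240546 + 0.29·4.677619 = 3.597055
y(0.87) ≈ 3.5971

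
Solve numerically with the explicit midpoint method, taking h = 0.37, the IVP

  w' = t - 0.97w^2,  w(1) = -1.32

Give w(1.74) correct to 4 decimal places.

Midpoint: k1 = f(t_n, w_n); k2 = f(t_n + h/2, w_n + (h/2)·k1); w_{n+1} = w_n + h·k2.
t=1.000000, w=-1.320000:
  k1 = f(1.000000, -1.320000) = -0.690128
  k2 = f(1.185000, -1.447674) = -0.847886
  w ← -1.320000 + 0.37·(-0.847886) = -1.633718
t=1.370000, w=-1.633718:
  k1 = f(1.370000, -1.633718) = -1.218963
  k2 = f(1.555000, -1.859226) = -1.798020
  w ← -1.633718 + 0.37·(-1.798020) = -2.298985
w(1.74) ≈ -2.2990

-2.2990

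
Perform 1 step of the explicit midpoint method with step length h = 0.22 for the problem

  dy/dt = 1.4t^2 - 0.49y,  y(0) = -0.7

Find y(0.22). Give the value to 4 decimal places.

Midpoint: k1 = f(t_n, y_n); k2 = f(t_n + h/2, y_n + (h/2)·k1); y_{n+1} = y_n + h·k2.
t=0.000000, y=-0.700000:
  k1 = f(0.000000, -0.700000) = 0.343000
  k2 = f(0.110000, -0.662270) = 0.341452
  y ← -0.700000 + 0.22·0.341452 = -0.624880
y(0.22) ≈ -0.6249

-0.6249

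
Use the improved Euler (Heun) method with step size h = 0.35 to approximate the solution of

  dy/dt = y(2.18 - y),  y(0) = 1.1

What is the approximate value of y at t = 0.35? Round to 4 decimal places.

Heun: k1 = f(t_n, y_n); k2 = f(t_n + h, y_n + h·k1); y_{n+1} = y_n + (h/2)·(k1 + k2).
t=0.000000, y=1.100000:
  k1 = f(0.000000, 1.100000) = 1.188000
  k2 = f(0.350000, 1.515800) = 1.006794
  y ← 1.100000 + (0.35/2)·(1.188000 + 1.006794) = 1.484089
y(0.35) ≈ 1.4841

1.4841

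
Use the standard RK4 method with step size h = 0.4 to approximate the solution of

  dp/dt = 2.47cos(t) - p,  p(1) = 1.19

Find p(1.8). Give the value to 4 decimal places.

0.6898

RK4: k1 = f(t_n, p_n); k2 = f(t_n + h/2, p_n + (h/2)·k1); k3 = f(t_n + h/2, p_n + (h/2)·k2); k4 = f(t_n + h, p_n + h·k3); p_{n+1} = p_n + (h/6)·(k1 + 2k2 + 2k3 + k4).
t=1.000000, p=1.190000:
  k1 = f(1.000000, 1.190000) = 0.144547
  k2 = f(1.200000, 1.218909) = -0.323886
  k3 = f(1.200000, 1.125223) = -0.230199
  k4 = f(1.400000, 1.097920) = -0.678101
  p ← 1.190000 + (0.4/6)·(k1 + 2k2 + 2k3 + k4) = 1.080552
t=1.400000, p=1.080552:
  k1 = f(1.400000, 1.080552) = -0.660733
  k2 = f(1.600000, 0.948405) = -1.020528
  k3 = f(1.600000, 0.876446) = -0.948569
  k4 = f(1.800000, 0.701124) = -1.262313
  p ← 1.080552 + (0.4/6)·(k1 + 2k2 + 2k3 + k4) = 0.689802
p(1.8) ≈ 0.6898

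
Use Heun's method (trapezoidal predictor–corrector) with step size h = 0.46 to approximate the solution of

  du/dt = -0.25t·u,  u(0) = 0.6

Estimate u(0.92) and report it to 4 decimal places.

Heun: k1 = f(t_n, u_n); k2 = f(t_n + h, u_n + h·k1); u_{n+1} = u_n + (h/2)·(k1 + k2).
t=0.000000, u=0.600000:
  k1 = f(0.000000, 0.600000) = 0.000000
  k2 = f(0.460000, 0.600000) = -0.069000
  u ← 0.600000 + (0.46/2)·(0.000000 + (-0.069000)) = 0.584130
t=0.460000, u=0.584130:
  k1 = f(0.460000, 0.584130) = -0.067175
  k2 = f(0.920000, 0.553230) = -0.127243
  u ← 0.584130 + (0.46/2)·(-0.067175 + (-0.127243)) = 0.539414
u(0.92) ≈ 0.5394

0.5394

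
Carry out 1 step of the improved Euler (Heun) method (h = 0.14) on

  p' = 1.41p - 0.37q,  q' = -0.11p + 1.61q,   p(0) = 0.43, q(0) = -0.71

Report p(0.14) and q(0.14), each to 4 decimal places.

Heun on (p,q): k1 = f(t_n, state_n); k2 = f(t_n + h, state_n + h·k1); state_{n+1} = state_n + (h/2)·(k1 + k2).
0.000000: (0.430000, -0.710000)
  k1 = (0.869000, -1.190400)
  predictor → (0.551660, -0.876656)
  k2 = (1.102203, -1.472099)
  → (0.567984, -0.896375)
(p(0.14), q(0.14)) ≈ (0.5680, -0.8964)

0.5680, -0.8964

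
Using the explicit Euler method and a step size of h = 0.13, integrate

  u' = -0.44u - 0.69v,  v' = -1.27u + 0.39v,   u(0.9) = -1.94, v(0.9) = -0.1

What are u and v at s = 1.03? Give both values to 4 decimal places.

Euler on (u,v): u_{n+1} = u_n + h·u', v_{n+1} = v_n + h·v'.
0.900000: (-1.940000, -0.100000); f=(0.922600, 2.424800) → (-1.820062, 0.215224)
(u(1.03), v(1.03)) ≈ (-1.8201, 0.2152)

-1.8201, 0.2152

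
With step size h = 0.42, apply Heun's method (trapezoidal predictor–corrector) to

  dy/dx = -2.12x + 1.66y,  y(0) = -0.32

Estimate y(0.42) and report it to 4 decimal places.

Heun: k1 = f(x_n, y_n); k2 = f(x_n + h, y_n + h·k1); y_{n+1} = y_n + (h/2)·(k1 + k2).
x=0.000000, y=-0.320000:
  k1 = f(0.000000, -0.320000) = -0.531200
  k2 = f(0.420000, -0.543104) = -1.791953
  y ← -0.320000 + (0.42/2)·(-0.531200 + (-1.791953)) = -0.807862
y(0.42) ≈ -0.8079

-0.8079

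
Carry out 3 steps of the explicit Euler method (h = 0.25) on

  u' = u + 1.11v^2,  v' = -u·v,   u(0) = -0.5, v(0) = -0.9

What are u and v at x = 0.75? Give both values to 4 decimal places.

Euler on (u,v): u_{n+1} = u_n + h·u', v_{n+1} = v_n + h·v'.
0.000000: (-0.500000, -0.900000); f=(0.399100, -0.450000) → (-0.400225, -1.012500)
0.250000: (-0.400225, -1.012500); f=(0.737698, -0.405228) → (-0.215800, -1.113807)
0.500000: (-0.215800, -1.113807); f=(1.161228, -0.240360) → (0.074507, -1.173897)
(u(0.75), v(0.75)) ≈ (0.0745, -1.1739)

0.0745, -1.1739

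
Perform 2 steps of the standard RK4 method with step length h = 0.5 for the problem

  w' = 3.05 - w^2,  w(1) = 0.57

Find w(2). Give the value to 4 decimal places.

1.6605

RK4: k1 = f(s_n, w_n); k2 = f(s_n + h/2, w_n + (h/2)·k1); k3 = f(s_n + h/2, w_n + (h/2)·k2); k4 = f(s_n + h, w_n + h·k3); w_{n+1} = w_n + (h/6)·(k1 + 2k2 + 2k3 + k4).
s=1.000000, w=0.570000:
  k1 = f(1.000000, 0.570000) = 2.725100
  k2 = f(1.250000, 1.251275) = 1.484311
  k3 = f(1.250000, 0.941078) = 2.164373
  k4 = f(1.500000, 1.652186) = 0.320280
  w ← 0.570000 + (0.5/6)·(k1 + 2k2 + 2k3 + k4) = 1.431896
s=1.500000, w=1.431896:
  k1 = f(1.500000, 1.431896) = 0.999675
  k2 = f(1.750000, 1.681814) = 0.221500
  k3 = f(1.750000, 1.487271) = 0.838026
  k4 = f(2.000000, 1.850908) = -0.375862
  w ← 1.431896 + (0.5/6)·(k1 + 2k2 + 2k3 + k4) = 1.660468
w(2) ≈ 1.6605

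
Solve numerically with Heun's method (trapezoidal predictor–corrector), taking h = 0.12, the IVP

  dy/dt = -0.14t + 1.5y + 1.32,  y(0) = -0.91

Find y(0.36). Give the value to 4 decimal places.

-0.9420

Heun: k1 = f(t_n, y_n); k2 = f(t_n + h, y_n + h·k1); y_{n+1} = y_n + (h/2)·(k1 + k2).
t=0.000000, y=-0.910000:
  k1 = f(0.000000, -0.910000) = -0.045000
  k2 = f(0.120000, -0.915400) = -0.069900
  y ← -0.910000 + (0.12/2)·(-0.045000 + (-0.069900)) = -0.916894
t=0.120000, y=-0.916894:
  k1 = f(0.120000, -0.916894) = -0.072141
  k2 = f(0.240000, -0.925551) = -0.101926
  y ← -0.916894 + (0.12/2)·(-0.072141 + (-0.101926)) = -0.927338
t=0.240000, y=-0.927338:
  k1 = f(0.240000, -0.927338) = -0.104607
  k2 = f(0.360000, -0.939891) = -0.140236
  y ← -0.927338 + (0.12/2)·(-0.104607 + (-0.140236)) = -0.942029
y(0.36) ≈ -0.9420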